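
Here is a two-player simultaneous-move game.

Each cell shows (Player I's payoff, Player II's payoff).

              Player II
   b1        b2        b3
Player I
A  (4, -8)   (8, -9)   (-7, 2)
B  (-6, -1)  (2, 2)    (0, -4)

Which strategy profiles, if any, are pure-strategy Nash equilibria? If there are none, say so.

none

Mark each player's best response to every combination of opponents' strategies; a profile where every player is best-responding is a pure Nash equilibrium.
Player I against b1: payoffs 4, -6 → best response A.
Player I against b2: payoffs 8, 2 → best response A.
Player I against b3: payoffs -7, 0 → best response B.
Player II against A: payoffs -8, -9, 2 → best response b3.
Player II against B: payoffs -1, 2, -4 → best response b2.
No profile is a mutual best response for all players.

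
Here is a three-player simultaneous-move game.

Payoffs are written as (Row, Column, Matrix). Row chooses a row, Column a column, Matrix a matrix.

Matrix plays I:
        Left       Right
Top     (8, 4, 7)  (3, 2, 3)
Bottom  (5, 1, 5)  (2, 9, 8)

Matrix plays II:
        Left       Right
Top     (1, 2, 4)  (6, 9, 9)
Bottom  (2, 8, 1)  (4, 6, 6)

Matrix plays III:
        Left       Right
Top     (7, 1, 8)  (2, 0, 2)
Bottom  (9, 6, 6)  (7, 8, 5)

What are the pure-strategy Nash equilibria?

Check each profile: it is a Nash equilibrium iff no player can strictly gain by switching unilaterally.
(Top, Left, I): Matrix can switch to III (7 → 8). Not NE.
(Top, Left, II): Row can switch to Bottom (1 → 2). Not NE.
(Top, Left, III): Row can switch to Bottom (7 → 9). Not NE.
(Top, Right, I): Column can switch to Left (2 → 4). Not NE.
(Top, Right, II): Row gets 6, best alternative 4; Column gets 9, best alternative 2; Matrix gets 9, best alternative 3. No profitable deviation — NE.
(Top, Right, III): Row can switch to Bottom (2 → 7). Not NE.
(Bottom, Left, I): Row can switch to Top (5 → 8). Not NE.
(The remaining 5 profiles each have a profitable deviation by the same check.)

The unique pure-strategy Nash equilibrium is (Top, Right, II).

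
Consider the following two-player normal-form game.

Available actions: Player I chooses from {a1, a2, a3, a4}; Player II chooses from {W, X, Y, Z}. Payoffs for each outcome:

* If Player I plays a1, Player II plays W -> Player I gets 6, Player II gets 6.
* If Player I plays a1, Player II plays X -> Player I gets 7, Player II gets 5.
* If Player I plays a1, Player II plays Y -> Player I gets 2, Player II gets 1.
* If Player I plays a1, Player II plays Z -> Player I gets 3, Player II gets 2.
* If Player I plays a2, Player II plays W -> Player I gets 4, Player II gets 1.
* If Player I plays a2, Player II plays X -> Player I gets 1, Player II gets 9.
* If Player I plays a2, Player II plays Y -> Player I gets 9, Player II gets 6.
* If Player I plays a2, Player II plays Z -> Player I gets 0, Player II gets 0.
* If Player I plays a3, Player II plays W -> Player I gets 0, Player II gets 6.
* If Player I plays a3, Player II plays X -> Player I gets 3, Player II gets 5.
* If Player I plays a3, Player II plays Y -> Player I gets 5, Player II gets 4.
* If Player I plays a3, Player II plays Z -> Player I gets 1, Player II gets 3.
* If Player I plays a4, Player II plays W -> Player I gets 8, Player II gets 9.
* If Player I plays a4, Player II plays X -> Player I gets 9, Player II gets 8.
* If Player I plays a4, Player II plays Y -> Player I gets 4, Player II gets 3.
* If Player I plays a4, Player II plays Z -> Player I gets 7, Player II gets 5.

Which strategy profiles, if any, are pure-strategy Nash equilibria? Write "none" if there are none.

Player I against W: payoffs 6, 4, 0, 8 → best response a4.
Player I against X: payoffs 7, 1, 3, 9 → best response a4.
Player I against Y: payoffs 2, 9, 5, 4 → best response a2.
Player I against Z: payoffs 3, 0, 1, 7 → best response a4.
Player II against a1: payoffs 6, 5, 1, 2 → best response W.
Player II against a2: payoffs 1, 9, 6, 0 → best response X.
Player II against a3: payoffs 6, 5, 4, 3 → best response W.
Player II against a4: payoffs 9, 8, 3, 5 → best response W.
Mutual best responses: (a4, W).

The unique pure-strategy Nash equilibrium is (a4, W).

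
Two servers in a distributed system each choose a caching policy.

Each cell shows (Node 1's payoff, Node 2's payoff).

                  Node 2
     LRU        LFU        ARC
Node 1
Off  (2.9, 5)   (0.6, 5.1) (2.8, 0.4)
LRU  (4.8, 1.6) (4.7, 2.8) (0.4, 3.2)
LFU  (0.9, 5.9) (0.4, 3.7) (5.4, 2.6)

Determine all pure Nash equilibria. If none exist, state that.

Node 1 against LRU: payoffs 2.9, 4.8, 0.9 → best response LRU.
Node 1 against LFU: payoffs 0.6, 4.7, 0.4 → best response LRU.
Node 1 against ARC: payoffs 2.8, 0.4, 5.4 → best response LFU.
Node 2 against Off: payoffs 5, 5.1, 0.4 → best response LFU.
Node 2 against LRU: payoffs 1.6, 2.8, 3.2 → best response ARC.
Node 2 against LFU: payoffs 5.9, 3.7, 2.6 → best response LRU.
No profile is a mutual best response for all players.

none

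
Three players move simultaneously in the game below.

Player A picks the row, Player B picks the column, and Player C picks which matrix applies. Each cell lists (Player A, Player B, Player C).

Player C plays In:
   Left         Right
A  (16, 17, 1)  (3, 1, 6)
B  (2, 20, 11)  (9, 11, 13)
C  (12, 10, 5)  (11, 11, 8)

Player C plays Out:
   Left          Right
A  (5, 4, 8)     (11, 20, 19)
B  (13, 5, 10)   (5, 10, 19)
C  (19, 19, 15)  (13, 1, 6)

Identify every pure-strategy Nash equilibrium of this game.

(C, Left, Out), (C, Right, In)

Player A against (Left, In): payoffs 16, 2, 12 → best response A.
Player A against (Left, Out): payoffs 5, 13, 19 → best response C.
Player A against (Right, In): payoffs 3, 9, 11 → best response C.
Player A against (Right, Out): payoffs 11, 5, 13 → best response C.
Player B against (A, In): payoffs 17, 1 → best response Left.
Player B against (A, Out): payoffs 4, 20 → best response Right.
Player B against (B, In): payoffs 20, 11 → best response Left.
Player B against (B, Out): payoffs 5, 10 → best response Right.
Player B against (C, In): payoffs 10, 11 → best response Right.
Player B against (C, Out): payoffs 19, 1 → best response Left.
Player C against (A, Left): payoffs 1, 8 → best response Out.
Player C against (A, Right): payoffs 6, 19 → best response Out.
Player C against (B, Left): payoffs 11, 10 → best response In.
Player C against (B, Right): payoffs 13, 19 → best response Out.
Player C against (C, Left): payoffs 5, 15 → best response Out.
Player C against (C, Right): payoffs 8, 6 → best response In.
Mutual best responses: (C, Left, Out); (C, Right, In).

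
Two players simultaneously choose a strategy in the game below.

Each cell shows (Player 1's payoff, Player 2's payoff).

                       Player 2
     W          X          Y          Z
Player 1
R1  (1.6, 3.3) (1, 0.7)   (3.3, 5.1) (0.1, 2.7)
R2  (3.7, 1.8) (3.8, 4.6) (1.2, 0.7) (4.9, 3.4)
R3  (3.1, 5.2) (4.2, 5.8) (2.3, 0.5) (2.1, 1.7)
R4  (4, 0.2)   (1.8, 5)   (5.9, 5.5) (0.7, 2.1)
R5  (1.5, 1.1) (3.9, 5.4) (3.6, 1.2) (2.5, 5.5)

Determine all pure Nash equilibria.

The pure Nash equilibria are (R3, X); (R4, Y).

(R1, W): Player 1 can switch to R2 (1.6 → 3.7). Not NE.
(R1, X): Player 1 can switch to R2 (1 → 3.8). Not NE.
(R1, Y): Player 1 can switch to R4 (3.3 → 5.9). Not NE.
(R1, Z): Player 1 can switch to R2 (0.1 → 4.9). Not NE.
(R2, W): Player 1 can switch to R4 (3.7 → 4). Not NE.
(R2, X): Player 1 can switch to R3 (3.8 → 4.2). Not NE.
(R2, Y): Player 1 can switch to R1 (1.2 → 3.3). Not NE.
(R2, Z): Player 2 can switch to X (3.4 → 4.6). Not NE.
(R3, W): Player 1 can switch to R2 (3.1 → 3.7). Not NE.
(R3, X): Player 1 gets 4.2, best alternative 3.9; Player 2 gets 5.8, best alternative 5.2. No profitable deviation — NE.
(R3, Y): Player 1 can switch to R1 (2.3 → 3.3). Not NE.
(R4, Y): Player 1 gets 5.9, best alternative 3.6; Player 2 gets 5.5, best alternative 5. No profitable deviation — NE.
(The remaining 8 profiles each have a profitable deviation by the same check.)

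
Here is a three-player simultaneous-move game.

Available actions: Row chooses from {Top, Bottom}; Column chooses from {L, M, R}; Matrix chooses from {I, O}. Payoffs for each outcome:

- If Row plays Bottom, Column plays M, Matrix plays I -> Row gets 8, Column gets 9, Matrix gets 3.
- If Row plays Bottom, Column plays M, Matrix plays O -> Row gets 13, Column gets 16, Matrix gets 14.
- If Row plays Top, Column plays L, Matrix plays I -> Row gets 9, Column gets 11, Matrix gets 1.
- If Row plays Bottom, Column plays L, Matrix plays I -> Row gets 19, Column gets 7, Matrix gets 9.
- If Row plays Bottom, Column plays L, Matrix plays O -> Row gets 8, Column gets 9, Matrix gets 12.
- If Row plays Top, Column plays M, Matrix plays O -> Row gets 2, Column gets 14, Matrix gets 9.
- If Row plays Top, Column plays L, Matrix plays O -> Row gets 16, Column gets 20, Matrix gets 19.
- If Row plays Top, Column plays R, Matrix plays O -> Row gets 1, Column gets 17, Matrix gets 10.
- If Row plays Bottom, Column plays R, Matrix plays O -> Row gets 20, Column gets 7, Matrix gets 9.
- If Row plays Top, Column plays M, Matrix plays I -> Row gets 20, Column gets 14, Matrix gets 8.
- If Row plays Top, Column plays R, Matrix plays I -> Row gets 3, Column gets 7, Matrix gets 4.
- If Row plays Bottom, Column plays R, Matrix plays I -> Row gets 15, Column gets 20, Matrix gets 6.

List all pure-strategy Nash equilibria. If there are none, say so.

Pure-strategy Nash equilibria: (Top, L, O) and (Bottom, M, O)

For each player, find the best response to each opponent profile; mutual best responses are the pure NE.
Row against (L, I): payoffs 9, 19 → best response Bottom.
Row against (L, O): payoffs 16, 8 → best response Top.
Row against (M, I): payoffs 20, 8 → best response Top.
Row against (M, O): payoffs 2, 13 → best response Bottom.
Row against (R, I): payoffs 3, 15 → best response Bottom.
Row against (R, O): payoffs 1, 20 → best response Bottom.
Column against (Top, I): payoffs 11, 14, 7 → best response M.
Column against (Top, O): payoffs 20, 14, 17 → best response L.
Column against (Bottom, I): payoffs 7, 9, 20 → best response R.
Column against (Bottom, O): payoffs 9, 16, 7 → best response M.
Matrix against (Top, L): payoffs 1, 19 → best response O.
Matrix against (Top, M): payoffs 8, 9 → best response O.
Matrix against (Top, R): payoffs 4, 10 → best response O.
Matrix against (Bottom, L): payoffs 9, 12 → best response O.
Matrix against (Bottom, M): payoffs 3, 14 → best response O.
Matrix against (Bottom, R): payoffs 6, 9 → best response O.
Mutual best responses: (Top, L, O); (Bottom, M, O).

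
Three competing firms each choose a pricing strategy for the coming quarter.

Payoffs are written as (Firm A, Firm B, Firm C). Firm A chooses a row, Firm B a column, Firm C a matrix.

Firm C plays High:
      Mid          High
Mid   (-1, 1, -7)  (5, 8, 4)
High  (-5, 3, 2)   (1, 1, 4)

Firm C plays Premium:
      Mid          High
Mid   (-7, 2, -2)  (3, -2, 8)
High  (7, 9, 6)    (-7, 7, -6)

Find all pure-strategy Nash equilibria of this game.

(Mid, Mid, High): Firm B can switch to High (1 → 8). Not NE.
(Mid, Mid, Premium): Firm A can switch to High (-7 → 7). Not NE.
(Mid, High, High): Firm C can switch to Premium (4 → 8). Not NE.
(Mid, High, Premium): Firm B can switch to Mid (-2 → 2). Not NE.
(High, Mid, High): Firm A can switch to Mid (-5 → -1). Not NE.
(High, Mid, Premium): Firm A gets 7, best alternative -7; Firm B gets 9, best alternative 7; Firm C gets 6, best alternative 2. No profitable deviation — NE.
(High, High, High): Firm A can switch to Mid (1 → 5). Not NE.
(High, High, Premium): Firm A can switch to Mid (-7 → 3). Not NE.

The unique pure-strategy Nash equilibrium is (High, Mid, Premium).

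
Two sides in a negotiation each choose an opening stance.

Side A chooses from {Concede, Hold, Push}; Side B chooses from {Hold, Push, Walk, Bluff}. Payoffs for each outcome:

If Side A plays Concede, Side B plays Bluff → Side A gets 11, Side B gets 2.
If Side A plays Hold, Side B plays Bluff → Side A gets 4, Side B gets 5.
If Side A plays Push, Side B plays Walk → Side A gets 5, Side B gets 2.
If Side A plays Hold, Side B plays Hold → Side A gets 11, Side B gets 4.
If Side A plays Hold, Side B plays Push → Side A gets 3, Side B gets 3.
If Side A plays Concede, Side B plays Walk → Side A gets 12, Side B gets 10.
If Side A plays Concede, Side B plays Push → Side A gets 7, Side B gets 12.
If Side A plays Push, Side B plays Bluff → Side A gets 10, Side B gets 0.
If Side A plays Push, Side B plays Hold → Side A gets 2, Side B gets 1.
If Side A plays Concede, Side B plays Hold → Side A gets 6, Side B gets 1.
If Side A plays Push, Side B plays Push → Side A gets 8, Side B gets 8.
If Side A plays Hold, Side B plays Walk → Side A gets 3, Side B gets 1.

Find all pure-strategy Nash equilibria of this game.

For each player, find the best response to each opponent profile; mutual best responses are the pure NE.
Side A against Hold: payoffs 6, 11, 2 → best response Hold.
Side A against Push: payoffs 7, 3, 8 → best response Push.
Side A against Walk: payoffs 12, 3, 5 → best response Concede.
Side A against Bluff: payoffs 11, 4, 10 → best response Concede.
Side B against Concede: payoffs 1, 12, 10, 2 → best response Push.
Side B against Hold: payoffs 4, 3, 1, 5 → best response Bluff.
Side B against Push: payoffs 1, 8, 2, 0 → best response Push.
Mutual best responses: (Push, Push).

The unique pure-strategy Nash equilibrium is (Push, Push).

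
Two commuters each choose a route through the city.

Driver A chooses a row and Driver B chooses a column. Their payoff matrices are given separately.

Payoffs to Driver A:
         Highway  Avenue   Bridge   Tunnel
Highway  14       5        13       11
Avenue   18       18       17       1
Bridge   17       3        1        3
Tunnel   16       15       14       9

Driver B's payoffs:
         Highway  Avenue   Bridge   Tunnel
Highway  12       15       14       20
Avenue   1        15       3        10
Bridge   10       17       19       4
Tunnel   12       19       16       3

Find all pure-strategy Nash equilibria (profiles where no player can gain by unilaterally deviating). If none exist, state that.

Pure-strategy Nash equilibria: (Highway, Tunnel); (Avenue, Avenue)

(Highway, Highway): Driver A can switch to Avenue (14 → 18). Not NE.
(Highway, Avenue): Driver A can switch to Avenue (5 → 18). Not NE.
(Highway, Bridge): Driver A can switch to Avenue (13 → 17). Not NE.
(Highway, Tunnel): Driver A gets 11, best alternative 9; Driver B gets 20, best alternative 15. No profitable deviation — NE.
(Avenue, Highway): Driver B can switch to Avenue (1 → 15). Not NE.
(Avenue, Avenue): Driver A gets 18, best alternative 15; Driver B gets 15, best alternative 10. No profitable deviation — NE.
(Avenue, Bridge): Driver B can switch to Avenue (3 → 15). Not NE.
(Avenue, Tunnel): Driver A can switch to Highway (1 → 11). Not NE.
(Bridge, Highway): Driver A can switch to Avenue (17 → 18). Not NE.
(Bridge, Avenue): Driver A can switch to Highway (3 → 5). Not NE.
(Bridge, Bridge): Driver A can switch to Highway (1 → 13). Not NE.
(Bridge, Tunnel): Driver A can switch to Highway (3 → 11). Not NE.
(Tunnel, Highway): Driver A can switch to Avenue (16 → 18). Not NE.
(Tunnel, Avenue): Driver A can switch to Avenue (15 → 18). Not NE.
(The remaining 2 profiles each have a profitable deviation by the same check.)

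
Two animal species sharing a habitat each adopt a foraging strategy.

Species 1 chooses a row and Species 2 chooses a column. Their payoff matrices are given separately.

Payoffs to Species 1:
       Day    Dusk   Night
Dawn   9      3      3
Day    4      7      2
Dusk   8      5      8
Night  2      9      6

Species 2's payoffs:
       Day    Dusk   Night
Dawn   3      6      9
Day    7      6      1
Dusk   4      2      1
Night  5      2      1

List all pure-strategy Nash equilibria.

For each strategy profile, look for a profitable unilateral deviation.
(Dawn, Day): Species 2 can switch to Dusk (3 → 6). Not NE.
(Dawn, Dusk): Species 1 can switch to Day (3 → 7). Not NE.
(Dawn, Night): Species 1 can switch to Dusk (3 → 8). Not NE.
(Day, Day): Species 1 can switch to Dawn (4 → 9). Not NE.
(Day, Dusk): Species 1 can switch to Night (7 → 9). Not NE.
(Day, Night): Species 1 can switch to Dawn (2 → 3). Not NE.
(Dusk, Day): Species 1 can switch to Dawn (8 → 9). Not NE.
(Dusk, Dusk): Species 1 can switch to Day (5 → 7). Not NE.
(Dusk, Night): Species 2 can switch to Day (1 → 4). Not NE.
(Night, Day): Species 1 can switch to Dawn (2 → 9). Not NE.
(Night, Dusk): Species 2 can switch to Day (2 → 5). Not NE.
(Night, Night): Species 1 can switch to Dusk (6 → 8). Not NE.

none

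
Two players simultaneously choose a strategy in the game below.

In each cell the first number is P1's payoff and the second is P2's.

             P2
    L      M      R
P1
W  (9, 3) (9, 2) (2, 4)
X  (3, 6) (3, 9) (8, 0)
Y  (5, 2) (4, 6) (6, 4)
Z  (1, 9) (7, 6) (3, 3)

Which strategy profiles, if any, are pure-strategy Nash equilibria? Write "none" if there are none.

No pure-strategy Nash equilibrium.

(W, L): P2 can switch to R (3 → 4). Not NE.
(W, M): P2 can switch to L (2 → 3). Not NE.
(W, R): P1 can switch to X (2 → 8). Not NE.
(X, L): P1 can switch to W (3 → 9). Not NE.
(X, M): P1 can switch to W (3 → 9). Not NE.
(X, R): P2 can switch to L (0 → 6). Not NE.
(Y, L): P1 can switch to W (5 → 9). Not NE.
(Y, M): P1 can switch to W (4 → 9). Not NE.
(The remaining 4 profiles each have a profitable deviation by the same check.)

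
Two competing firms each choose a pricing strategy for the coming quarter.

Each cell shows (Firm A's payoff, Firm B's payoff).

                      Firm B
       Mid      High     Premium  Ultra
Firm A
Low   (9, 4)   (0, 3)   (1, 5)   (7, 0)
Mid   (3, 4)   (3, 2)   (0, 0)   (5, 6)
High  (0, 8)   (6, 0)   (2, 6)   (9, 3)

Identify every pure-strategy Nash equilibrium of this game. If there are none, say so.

Mark each player's best response to every combination of opponents' strategies; a profile where every player is best-responding is a pure Nash equilibrium.
Firm A against Mid: payoffs 9, 3, 0 → best response Low.
Firm A against High: payoffs 0, 3, 6 → best response High.
Firm A against Premium: payoffs 1, 0, 2 → best response High.
Firm A against Ultra: payoffs 7, 5, 9 → best response High.
Firm B against Low: payoffs 4, 3, 5, 0 → best response Premium.
Firm B against Mid: payoffs 4, 2, 0, 6 → best response Ultra.
Firm B against High: payoffs 8, 0, 6, 3 → best response Mid.
No profile is a mutual best response for all players.

No pure-strategy Nash equilibrium.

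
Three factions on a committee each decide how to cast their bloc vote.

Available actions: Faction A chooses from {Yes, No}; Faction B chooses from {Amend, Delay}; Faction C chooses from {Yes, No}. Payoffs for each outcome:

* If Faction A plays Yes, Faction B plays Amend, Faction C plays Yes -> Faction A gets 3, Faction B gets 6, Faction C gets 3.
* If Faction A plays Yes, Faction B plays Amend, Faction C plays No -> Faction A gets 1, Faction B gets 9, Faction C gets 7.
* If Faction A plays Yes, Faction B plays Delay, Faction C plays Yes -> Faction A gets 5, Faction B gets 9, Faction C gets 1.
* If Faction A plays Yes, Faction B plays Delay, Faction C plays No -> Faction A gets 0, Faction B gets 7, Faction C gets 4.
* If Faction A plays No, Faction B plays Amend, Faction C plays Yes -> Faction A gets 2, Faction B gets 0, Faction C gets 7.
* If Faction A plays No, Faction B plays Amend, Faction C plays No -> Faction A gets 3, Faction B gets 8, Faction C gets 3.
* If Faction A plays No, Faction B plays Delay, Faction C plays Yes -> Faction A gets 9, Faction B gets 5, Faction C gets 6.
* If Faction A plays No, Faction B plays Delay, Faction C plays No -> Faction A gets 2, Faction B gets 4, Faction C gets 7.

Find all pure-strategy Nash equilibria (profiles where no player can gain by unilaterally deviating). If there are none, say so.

This game has no pure Nash equilibrium.

Check each profile: it is a Nash equilibrium iff no player can strictly gain by switching unilaterally.
(Yes, Amend, Yes): Faction B can switch to Delay (6 → 9). Not NE.
(Yes, Amend, No): Faction A can switch to No (1 → 3). Not NE.
(Yes, Delay, Yes): Faction A can switch to No (5 → 9). Not NE.
(Yes, Delay, No): Faction A can switch to No (0 → 2). Not NE.
(No, Amend, Yes): Faction A can switch to Yes (2 → 3). Not NE.
(No, Amend, No): Faction C can switch to Yes (3 → 7). Not NE.
(No, Delay, Yes): Faction C can switch to No (6 → 7). Not NE.
(No, Delay, No): Faction B can switch to Amend (4 → 8). Not NE.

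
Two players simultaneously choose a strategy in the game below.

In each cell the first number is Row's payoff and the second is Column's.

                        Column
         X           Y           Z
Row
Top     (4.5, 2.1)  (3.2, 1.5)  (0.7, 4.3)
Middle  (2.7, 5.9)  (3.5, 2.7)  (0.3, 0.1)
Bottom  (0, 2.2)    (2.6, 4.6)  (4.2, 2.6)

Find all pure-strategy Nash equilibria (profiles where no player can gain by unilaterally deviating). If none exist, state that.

none

(Top, X): Column can switch to Z (2.1 → 4.3). Not NE.
(Top, Y): Row can switch to Middle (3.2 → 3.5). Not NE.
(Top, Z): Row can switch to Bottom (0.7 → 4.2). Not NE.
(Middle, X): Row can switch to Top (2.7 → 4.5). Not NE.
(Middle, Y): Column can switch to X (2.7 → 5.9). Not NE.
(Middle, Z): Row can switch to Top (0.3 → 0.7). Not NE.
(Bottom, X): Row can switch to Top (0 → 4.5). Not NE.
(Bottom, Y): Row can switch to Top (2.6 → 3.2). Not NE.
(Bottom, Z): Column can switch to Y (2.6 → 4.6). Not NE.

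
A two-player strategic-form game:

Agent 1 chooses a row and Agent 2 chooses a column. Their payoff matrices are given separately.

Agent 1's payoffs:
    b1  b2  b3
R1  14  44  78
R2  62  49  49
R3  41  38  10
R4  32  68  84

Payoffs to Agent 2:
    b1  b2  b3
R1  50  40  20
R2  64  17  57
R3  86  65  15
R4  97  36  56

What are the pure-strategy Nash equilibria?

The unique pure-strategy Nash equilibrium is (R2, b1).

(R1, b1): Agent 1 can switch to R2 (14 → 62). Not NE.
(R1, b2): Agent 1 can switch to R2 (44 → 49). Not NE.
(R1, b3): Agent 1 can switch to R4 (78 → 84). Not NE.
(R2, b1): Agent 1 gets 62, best alternative 41; Agent 2 gets 64, best alternative 57. No profitable deviation — NE.
(R2, b2): Agent 1 can switch to R4 (49 → 68). Not NE.
(R2, b3): Agent 1 can switch to R1 (49 → 78). Not NE.
(R3, b1): Agent 1 can switch to R2 (41 → 62). Not NE.
(R3, b2): Agent 1 can switch to R1 (38 → 44). Not NE.
(R3, b3): Agent 1 can switch to R1 (10 → 78). Not NE.
(R4, b1): Agent 1 can switch to R2 (32 → 62). Not NE.
(R4, b2): Agent 2 can switch to b1 (36 → 97). Not NE.
(R4, b3): Agent 2 can switch to b1 (56 → 97). Not NE.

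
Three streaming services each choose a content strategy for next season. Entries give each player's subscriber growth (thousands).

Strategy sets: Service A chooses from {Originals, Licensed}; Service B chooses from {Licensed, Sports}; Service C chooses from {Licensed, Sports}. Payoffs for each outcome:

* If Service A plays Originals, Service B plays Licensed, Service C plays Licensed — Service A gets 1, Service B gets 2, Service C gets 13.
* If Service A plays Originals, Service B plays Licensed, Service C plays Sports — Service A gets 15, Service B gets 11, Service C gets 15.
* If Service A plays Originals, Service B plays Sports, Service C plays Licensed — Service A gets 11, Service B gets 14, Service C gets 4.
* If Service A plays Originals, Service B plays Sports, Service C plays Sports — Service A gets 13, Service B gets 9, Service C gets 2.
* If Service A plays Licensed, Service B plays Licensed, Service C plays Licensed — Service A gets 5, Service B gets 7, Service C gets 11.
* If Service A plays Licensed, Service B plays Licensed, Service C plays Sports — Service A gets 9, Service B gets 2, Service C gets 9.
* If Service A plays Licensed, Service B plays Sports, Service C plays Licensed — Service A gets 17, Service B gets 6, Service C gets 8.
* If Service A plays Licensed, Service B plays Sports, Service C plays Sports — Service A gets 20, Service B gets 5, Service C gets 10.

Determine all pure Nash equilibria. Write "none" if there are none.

Mark each player's best response to every combination of opponents' strategies; a profile where every player is best-responding is a pure Nash equilibrium.
Service A against (Licensed, Licensed): payoffs 1, 5 → best response Licensed.
Service A against (Licensed, Sports): payoffs 15, 9 → best response Originals.
Service A against (Sports, Licensed): payoffs 11, 17 → best response Licensed.
Service A against (Sports, Sports): payoffs 13, 20 → best response Licensed.
Service B against (Originals, Licensed): payoffs 2, 14 → best response Sports.
Service B against (Originals, Sports): payoffs 11, 9 → best response Licensed.
Service B against (Licensed, Licensed): payoffs 7, 6 → best response Licensed.
Service B against (Licensed, Sports): payoffs 2, 5 → best response Sports.
Service C against (Originals, Licensed): payoffs 13, 15 → best response Sports.
Service C against (Originals, Sports): payoffs 4, 2 → best response Licensed.
Service C against (Licensed, Licensed): payoffs 11, 9 → best response Licensed.
Service C against (Licensed, Sports): payoffs 8, 10 → best response Sports.
Mutual best responses: (Originals, Licensed, Sports); (Licensed, Licensed, Licensed); (Licensed, Sports, Sports).

The pure Nash equilibria are (Originals, Licensed, Sports); (Licensed, Licensed, Licensed); (Licensed, Sports, Sports).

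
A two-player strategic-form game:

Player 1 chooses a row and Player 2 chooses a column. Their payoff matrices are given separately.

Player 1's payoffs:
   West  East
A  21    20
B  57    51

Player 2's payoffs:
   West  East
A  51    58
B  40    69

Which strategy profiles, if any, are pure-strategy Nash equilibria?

(B, East)

For each strategy profile, look for a profitable unilateral deviation.
(A, West): Player 1 can switch to B (21 → 57). Not NE.
(A, East): Player 1 can switch to B (20 → 51). Not NE.
(B, West): Player 2 can switch to East (40 → 69). Not NE.
(B, East): Player 1 gets 51, best alternative 20; Player 2 gets 69, best alternative 40. No profitable deviation — NE.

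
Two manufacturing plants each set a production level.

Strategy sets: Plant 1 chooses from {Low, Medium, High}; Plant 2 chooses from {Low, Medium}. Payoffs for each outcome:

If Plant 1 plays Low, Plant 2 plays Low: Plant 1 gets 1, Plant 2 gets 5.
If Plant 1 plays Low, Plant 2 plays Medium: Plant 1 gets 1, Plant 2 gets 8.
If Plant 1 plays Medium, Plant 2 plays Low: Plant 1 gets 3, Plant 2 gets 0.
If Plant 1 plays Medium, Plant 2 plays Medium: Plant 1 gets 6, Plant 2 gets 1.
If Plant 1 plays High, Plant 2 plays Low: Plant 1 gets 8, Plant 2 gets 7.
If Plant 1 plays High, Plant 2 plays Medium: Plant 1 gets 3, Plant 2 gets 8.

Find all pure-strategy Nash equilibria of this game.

Plant 1 against Low: payoffs 1, 3, 8 → best response High.
Plant 1 against Medium: payoffs 1, 6, 3 → best response Medium.
Plant 2 against Low: payoffs 5, 8 → best response Medium.
Plant 2 against Medium: payoffs 0, 1 → best response Medium.
Plant 2 against High: payoffs 7, 8 → best response Medium.
Mutual best responses: (Medium, Medium).

Pure NE: (Medium, Medium)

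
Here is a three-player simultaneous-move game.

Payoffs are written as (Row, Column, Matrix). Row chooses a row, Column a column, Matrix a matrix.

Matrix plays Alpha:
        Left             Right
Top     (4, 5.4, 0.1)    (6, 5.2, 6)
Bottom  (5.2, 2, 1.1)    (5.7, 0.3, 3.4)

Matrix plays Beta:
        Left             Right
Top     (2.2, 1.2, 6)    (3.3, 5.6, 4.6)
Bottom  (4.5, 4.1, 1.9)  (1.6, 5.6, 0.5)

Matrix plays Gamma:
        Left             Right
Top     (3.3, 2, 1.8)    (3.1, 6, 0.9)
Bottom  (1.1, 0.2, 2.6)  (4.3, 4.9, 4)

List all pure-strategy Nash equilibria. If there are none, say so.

Check each profile: it is a Nash equilibrium iff no player can strictly gain by switching unilaterally.
(Top, Left, Alpha): Row can switch to Bottom (4 → 5.2). Not NE.
(Top, Left, Beta): Row can switch to Bottom (2.2 → 4.5). Not NE.
(Top, Left, Gamma): Column can switch to Right (2 → 6). Not NE.
(Top, Right, Alpha): Column can switch to Left (5.2 → 5.4). Not NE.
(Top, Right, Beta): Matrix can switch to Alpha (4.6 → 6). Not NE.
(Top, Right, Gamma): Row can switch to Bottom (3.1 → 4.3). Not NE.
(Bottom, Left, Alpha): Matrix can switch to Beta (1.1 → 1.9). Not NE.
(Bottom, Left, Beta): Column can switch to Right (4.1 → 5.6). Not NE.
(Bottom, Right, Gamma): Row gets 4.3, best alternative 3.1; Column gets 4.9, best alternative 0.2; Matrix gets 4, best alternative 3.4. No profitable deviation — NE.
(The remaining 3 profiles each have a profitable deviation by the same check.)

The unique pure-strategy Nash equilibrium is (Bottom, Right, Gamma).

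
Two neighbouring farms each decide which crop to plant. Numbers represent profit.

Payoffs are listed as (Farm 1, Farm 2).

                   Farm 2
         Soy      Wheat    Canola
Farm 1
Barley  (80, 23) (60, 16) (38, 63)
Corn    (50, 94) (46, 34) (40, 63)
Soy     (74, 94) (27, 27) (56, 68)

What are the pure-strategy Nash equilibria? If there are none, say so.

(Barley, Soy): Farm 2 can switch to Canola (23 → 63). Not NE.
(Barley, Wheat): Farm 2 can switch to Soy (16 → 23). Not NE.
(Barley, Canola): Farm 1 can switch to Corn (38 → 40). Not NE.
(Corn, Soy): Farm 1 can switch to Barley (50 → 80). Not NE.
(Corn, Wheat): Farm 1 can switch to Barley (46 → 60). Not NE.
(Corn, Canola): Farm 1 can switch to Soy (40 → 56). Not NE.
(The remaining 3 profiles each have a profitable deviation by the same check.)

There is no pure-strategy Nash equilibrium.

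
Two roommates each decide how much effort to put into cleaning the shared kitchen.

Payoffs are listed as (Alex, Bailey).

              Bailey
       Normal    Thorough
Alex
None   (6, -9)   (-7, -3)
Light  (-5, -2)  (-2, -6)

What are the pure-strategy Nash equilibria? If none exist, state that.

Check each profile: it is a Nash equilibrium iff no player can strictly gain by switching unilaterally.
(None, Normal): Bailey can switch to Thorough (-9 → -3). Not NE.
(None, Thorough): Alex can switch to Light (-7 → -2). Not NE.
(Light, Normal): Alex can switch to None (-5 → 6). Not NE.
(Light, Thorough): Bailey can switch to Normal (-6 → -2). Not NE.

No pure-strategy Nash equilibrium.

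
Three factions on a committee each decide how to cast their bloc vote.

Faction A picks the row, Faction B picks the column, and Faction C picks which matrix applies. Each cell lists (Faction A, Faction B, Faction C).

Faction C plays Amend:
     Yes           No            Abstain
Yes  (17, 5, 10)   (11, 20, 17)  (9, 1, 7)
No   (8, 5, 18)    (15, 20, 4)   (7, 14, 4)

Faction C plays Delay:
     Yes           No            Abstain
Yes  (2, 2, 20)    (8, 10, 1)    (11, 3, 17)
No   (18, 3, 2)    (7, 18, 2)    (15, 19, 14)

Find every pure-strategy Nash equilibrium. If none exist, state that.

The pure Nash equilibria are (No, No, Amend), (No, Abstain, Delay).

Mark each player's best response to every combination of opponents' strategies; a profile where every player is best-responding is a pure Nash equilibrium.
Faction A against (Yes, Amend): payoffs 17, 8 → best response Yes.
Faction A against (Yes, Delay): payoffs 2, 18 → best response No.
Faction A against (No, Amend): payoffs 11, 15 → best response No.
Faction A against (No, Delay): payoffs 8, 7 → best response Yes.
Faction A against (Abstain, Amend): payoffs 9, 7 → best response Yes.
Faction A against (Abstain, Delay): payoffs 11, 15 → best response No.
Faction B against (Yes, Amend): payoffs 5, 20, 1 → best response No.
Faction B against (Yes, Delay): payoffs 2, 10, 3 → best response No.
Faction B against (No, Amend): payoffs 5, 20, 14 → best response No.
Faction B against (No, Delay): payoffs 3, 18, 19 → best response Abstain.
Faction C against (Yes, Yes): payoffs 10, 20 → best response Delay.
Faction C against (Yes, No): payoffs 17, 1 → best response Amend.
Faction C against (Yes, Abstain): payoffs 7, 17 → best response Delay.
Faction C against (No, Yes): payoffs 18, 2 → best response Amend.
Faction C against (No, No): payoffs 4, 2 → best response Amend.
Faction C against (No, Abstain): payoffs 4, 14 → best response Delay.
Mutual best responses: (No, No, Amend); (No, Abstain, Delay).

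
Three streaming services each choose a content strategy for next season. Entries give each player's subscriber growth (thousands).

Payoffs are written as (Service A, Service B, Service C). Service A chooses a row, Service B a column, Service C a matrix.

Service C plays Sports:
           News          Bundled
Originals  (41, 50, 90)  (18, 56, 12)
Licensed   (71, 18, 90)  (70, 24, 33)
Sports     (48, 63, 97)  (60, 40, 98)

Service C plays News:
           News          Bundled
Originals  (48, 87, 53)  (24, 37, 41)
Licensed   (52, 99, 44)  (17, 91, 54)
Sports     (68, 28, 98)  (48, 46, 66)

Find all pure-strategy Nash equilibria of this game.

Service A against (News, Sports): payoffs 41, 71, 48 → best response Licensed.
Service A against (News, News): payoffs 48, 52, 68 → best response Sports.
Service A against (Bundled, Sports): payoffs 18, 70, 60 → best response Licensed.
Service A against (Bundled, News): payoffs 24, 17, 48 → best response Sports.
Service B against (Originals, Sports): payoffs 50, 56 → best response Bundled.
Service B against (Originals, News): payoffs 87, 37 → best response News.
Service B against (Licensed, Sports): payoffs 18, 24 → best response Bundled.
Service B against (Licensed, News): payoffs 99, 91 → best response News.
Service B against (Sports, Sports): payoffs 63, 40 → best response News.
Service B against (Sports, News): payoffs 28, 46 → best response Bundled.
Service C against (Originals, News): payoffs 90, 53 → best response Sports.
Service C against (Originals, Bundled): payoffs 12, 41 → best response News.
Service C against (Licensed, News): payoffs 90, 44 → best response Sports.
Service C against (Licensed, Bundled): payoffs 33, 54 → best response News.
Service C against (Sports, News): payoffs 97, 98 → best response News.
Service C against (Sports, Bundled): payoffs 98, 66 → best response Sports.
No profile is a mutual best response for all players.

No pure-strategy Nash equilibrium.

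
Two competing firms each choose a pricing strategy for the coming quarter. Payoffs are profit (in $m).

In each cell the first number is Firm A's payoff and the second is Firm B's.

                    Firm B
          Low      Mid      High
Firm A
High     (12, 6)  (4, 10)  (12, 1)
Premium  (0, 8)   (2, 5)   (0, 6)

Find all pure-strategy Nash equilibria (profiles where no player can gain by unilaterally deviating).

Firm A against Low: payoffs 12, 0 → best response High.
Firm A against Mid: payoffs 4, 2 → best response High.
Firm A against High: payoffs 12, 0 → best response High.
Firm B against High: payoffs 6, 10, 1 → best response Mid.
Firm B against Premium: payoffs 8, 5, 6 → best response Low.
Mutual best responses: (High, Mid).

(High, Mid)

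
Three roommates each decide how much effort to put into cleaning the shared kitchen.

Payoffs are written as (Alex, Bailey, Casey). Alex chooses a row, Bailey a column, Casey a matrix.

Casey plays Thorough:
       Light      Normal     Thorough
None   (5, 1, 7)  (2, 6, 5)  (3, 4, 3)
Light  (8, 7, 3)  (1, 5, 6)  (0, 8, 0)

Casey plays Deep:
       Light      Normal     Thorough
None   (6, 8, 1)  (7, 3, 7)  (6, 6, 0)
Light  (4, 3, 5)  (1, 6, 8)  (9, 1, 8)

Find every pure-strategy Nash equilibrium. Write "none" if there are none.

(None, Light, Thorough): Alex can switch to Light (5 → 8). Not NE.
(None, Light, Deep): Casey can switch to Thorough (1 → 7). Not NE.
(None, Normal, Thorough): Casey can switch to Deep (5 → 7). Not NE.
(None, Normal, Deep): Bailey can switch to Light (3 → 8). Not NE.
(None, Thorough, Thorough): Bailey can switch to Normal (4 → 6). Not NE.
(None, Thorough, Deep): Alex can switch to Light (6 → 9). Not NE.
(The remaining 6 profiles each have a profitable deviation by the same check.)

This game has no pure Nash equilibrium.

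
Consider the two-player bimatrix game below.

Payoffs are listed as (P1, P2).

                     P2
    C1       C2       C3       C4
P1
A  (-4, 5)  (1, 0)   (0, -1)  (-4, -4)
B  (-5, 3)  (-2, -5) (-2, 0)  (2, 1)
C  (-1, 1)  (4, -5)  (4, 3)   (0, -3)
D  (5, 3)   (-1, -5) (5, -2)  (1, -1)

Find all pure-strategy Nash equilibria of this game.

(A, C1): P1 can switch to C (-4 → -1). Not NE.
(A, C2): P1 can switch to C (1 → 4). Not NE.
(A, C3): P1 can switch to C (0 → 4). Not NE.
(A, C4): P1 can switch to B (-4 → 2). Not NE.
(B, C1): P1 can switch to A (-5 → -4). Not NE.
(B, C2): P1 can switch to A (-2 → 1). Not NE.
(B, C3): P1 can switch to A (-2 → 0). Not NE.
(B, C4): P2 can switch to C1 (1 → 3). Not NE.
(C, C1): P1 can switch to D (-1 → 5). Not NE.
(C, C2): P2 can switch to C1 (-5 → 1). Not NE.
(D, C1): P1 gets 5, best alternative -1; P2 gets 3, best alternative -1. No profitable deviation — NE.
(The remaining 5 profiles each have a profitable deviation by the same check.)

(D, C1)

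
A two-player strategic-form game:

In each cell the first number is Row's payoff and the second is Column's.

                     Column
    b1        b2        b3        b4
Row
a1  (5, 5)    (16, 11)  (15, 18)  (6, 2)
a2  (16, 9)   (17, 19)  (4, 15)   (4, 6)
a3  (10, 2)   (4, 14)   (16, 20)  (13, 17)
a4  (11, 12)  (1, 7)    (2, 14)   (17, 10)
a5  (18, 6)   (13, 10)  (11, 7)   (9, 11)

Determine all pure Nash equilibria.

For each player, find the best response to each opponent profile; mutual best responses are the pure NE.
Row against b1: payoffs 5, 16, 10, 11, 18 → best response a5.
Row against b2: payoffs 16, 17, 4, 1, 13 → best response a2.
Row against b3: payoffs 15, 4, 16, 2, 11 → best response a3.
Row against b4: payoffs 6, 4, 13, 17, 9 → best response a4.
Column against a1: payoffs 5, 11, 18, 2 → best response b3.
Column against a2: payoffs 9, 19, 15, 6 → best response b2.
Column against a3: payoffs 2, 14, 20, 17 → best response b3.
Column against a4: payoffs 12, 7, 14, 10 → best response b3.
Column against a5: payoffs 6, 10, 7, 11 → best response b4.
Mutual best responses: (a2, b2); (a3, b3).

(a2, b2); (a3, b3)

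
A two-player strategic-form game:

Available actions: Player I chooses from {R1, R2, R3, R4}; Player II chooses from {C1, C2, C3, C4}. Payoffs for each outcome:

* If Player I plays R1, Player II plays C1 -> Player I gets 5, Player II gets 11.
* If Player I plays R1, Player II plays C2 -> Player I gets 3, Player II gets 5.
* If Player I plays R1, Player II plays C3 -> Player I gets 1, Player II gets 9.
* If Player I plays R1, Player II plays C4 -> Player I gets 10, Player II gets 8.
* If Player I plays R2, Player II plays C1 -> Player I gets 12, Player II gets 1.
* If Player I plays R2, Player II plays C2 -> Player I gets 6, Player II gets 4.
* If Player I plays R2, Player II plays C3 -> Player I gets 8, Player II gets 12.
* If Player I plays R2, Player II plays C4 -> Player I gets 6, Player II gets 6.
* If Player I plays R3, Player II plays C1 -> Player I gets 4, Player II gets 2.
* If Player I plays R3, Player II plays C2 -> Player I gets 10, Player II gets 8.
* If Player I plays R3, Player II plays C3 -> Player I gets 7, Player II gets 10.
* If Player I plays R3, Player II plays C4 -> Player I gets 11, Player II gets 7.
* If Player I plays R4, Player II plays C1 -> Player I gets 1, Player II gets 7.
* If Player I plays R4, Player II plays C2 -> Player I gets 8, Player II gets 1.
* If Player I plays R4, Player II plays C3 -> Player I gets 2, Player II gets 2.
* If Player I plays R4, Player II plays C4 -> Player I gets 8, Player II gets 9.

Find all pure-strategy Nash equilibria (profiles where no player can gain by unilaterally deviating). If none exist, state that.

Player I against C1: payoffs 5, 12, 4, 1 → best response R2.
Player I against C2: payoffs 3, 6, 10, 8 → best response R3.
Player I against C3: payoffs 1, 8, 7, 2 → best response R2.
Player I against C4: payoffs 10, 6, 11, 8 → best response R3.
Player II against R1: payoffs 11, 5, 9, 8 → best response C1.
Player II against R2: payoffs 1, 4, 12, 6 → best response C3.
Player II against R3: payoffs 2, 8, 10, 7 → best response C3.
Player II against R4: payoffs 7, 1, 2, 9 → best response C4.
Mutual best responses: (R2, C3).

Pure NE: (R2, C3)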